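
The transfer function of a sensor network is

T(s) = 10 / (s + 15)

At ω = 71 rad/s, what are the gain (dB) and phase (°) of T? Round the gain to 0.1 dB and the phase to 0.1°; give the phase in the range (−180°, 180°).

-17.2 dB, -78.1°

At s = jω = j71:
pole (s+15): 15 + j71 → |·| = √(15²+71²) = √5266 ≈ 72.567, ∠ = arctan(71/15) ≈ 78.07°
|T| = 10 / 72.567 ≈ 0.1378
Gain = 20 log₁₀(0.1378) ≈ -17.22 dB
∠T = 0.00° − 78.07° = -78.07°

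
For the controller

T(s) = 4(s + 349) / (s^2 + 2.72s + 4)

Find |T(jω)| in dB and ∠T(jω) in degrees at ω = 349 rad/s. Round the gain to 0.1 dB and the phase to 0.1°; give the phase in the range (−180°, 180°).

-35.8 dB, -134.6°

At s = jω = j349:
zero (s+349): 349 + j349 → |·| = √(349²+349²) = √243602 ≈ 493.56, ∠ = arctan(349/349) ≈ 45.00°
quadratic: (j349)² + 2.72·j349 + 4 = -121797 + j949.28 → |·| ≈ 1.218e+05, ∠ ≈ 179.55°
|T| = 4 · 493.56 / 1.218e+05 ≈ 0.016209
Gain = 20 log₁₀(0.016209) ≈ -35.80 dB
∠T = 45.00° − 179.55° = -134.55°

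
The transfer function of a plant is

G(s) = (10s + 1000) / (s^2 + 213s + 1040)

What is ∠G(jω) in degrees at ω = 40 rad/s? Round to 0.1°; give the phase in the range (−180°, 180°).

-72.0°

Substitute s = j40:
Numerator: 10(j40) + 1000 = 1000 + j400
Denominator: (j40)^2 + 213(j40) + 1040 = -560 + j8520
|N| = √(1000² + 400²) ≈ 1077, ∠N ≈ 21.80°
|D| = √(560² + 8520²) ≈ 8538.4, ∠D ≈ 93.76°
∠G = 21.80° − 93.76° = -71.96°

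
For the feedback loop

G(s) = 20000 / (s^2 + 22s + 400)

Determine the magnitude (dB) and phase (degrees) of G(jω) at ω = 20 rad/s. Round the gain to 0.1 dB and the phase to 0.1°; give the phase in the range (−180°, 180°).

33.2 dB, -90.0°

At s = jω = j20:
quadratic: (j20)² + 22·j20 + 400 = 0 + j440 → |·| ≈ 440, ∠ ≈ 90.00°
|G| = 20000 / 440 ≈ 45.455
Gain = 20 log₁₀(45.455) ≈ 33.15 dB
∠G = 0.00° − 90.00° = -90.00°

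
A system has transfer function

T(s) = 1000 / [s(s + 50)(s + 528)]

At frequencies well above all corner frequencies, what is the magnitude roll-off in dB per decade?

Each pole contributes −20 dB/decade at high frequency; each zero contributes +20 dB/decade.
Net: 0 zero(s) − 3 pole(s) → -60 dB/decade.

-60 dB/decade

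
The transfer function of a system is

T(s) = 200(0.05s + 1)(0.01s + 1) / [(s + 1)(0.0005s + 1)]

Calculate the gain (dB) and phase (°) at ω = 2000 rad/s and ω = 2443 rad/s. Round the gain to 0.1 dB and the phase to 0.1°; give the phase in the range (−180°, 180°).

ω = 2000: 43.0 dB, 41.6°; ω = 2443: 43.8 dB, 36.5°

At ω = 2000 rad/s:
zero (1 + j2000·0.05) = 1 + j100 → |·| ≈ 100, ∠ ≈ 89.43°
zero (1 + j2000·0.01) = 1 + j20 → |·| ≈ 20.025, ∠ ≈ 87.14°
pole (1 + j2000·1) = 1 + j2000 → |·| ≈ 2000, ∠ ≈ 89.97°
pole (1 + j2000·0.0005) = 1 + j1 → |·| ≈ 1.4142, ∠ ≈ 45.00°
|T| = 200 · 100 · 20.025 / (2000 · 1.4142) ≈ 141.6
Gain = 20 log₁₀(141.6) ≈ 43.02 dB
∠T = (89.43° + 87.14°) − (89.97° + 45.00°) = 41.60°

At ω = 2443 rad/s:
zero (1 + j2443·0.05) = 1 + j122.15 → |·| ≈ 122.15, ∠ ≈ 89.53°
zero (1 + j2443·0.01) = 1 + j24.43 → |·| ≈ 24.45, ∠ ≈ 87.66°
pole (1 + j2443·1) = 1 + j2443 → |·| ≈ 2443, ∠ ≈ 89.98°
pole (1 + j2443·0.0005) = 1 + j1.2215 → |·| ≈ 1.5786, ∠ ≈ 50.69°
|T| = 200 · 122.15 · 24.45 / (2443 · 1.5786) ≈ 154.88
Gain = 20 log₁₀(154.88) ≈ 43.80 dB
∠T = (89.53° + 87.66°) − (89.98° + 50.69°) = 36.52°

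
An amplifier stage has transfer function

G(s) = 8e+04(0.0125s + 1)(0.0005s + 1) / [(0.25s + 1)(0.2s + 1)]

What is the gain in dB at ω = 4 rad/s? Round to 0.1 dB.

At ω = 4 rad/s:
zero (1 + j4·0.0125) = 1 + j0.05 → |·| ≈ 1.0012, ∠ ≈ 2.86°
zero (1 + j4·0.0005) = 1 + j0.002 → |·| ≈ 1, ∠ ≈ 0.11°
pole (1 + j4·0.25) = 1 + j1 → |·| ≈ 1.4142, ∠ ≈ 45.00°
pole (1 + j4·0.2) = 1 + j0.8 → |·| ≈ 1.2806, ∠ ≈ 38.66°
|G| = 8e+04 · 1.0012 · 1 / (1.4142 · 1.2806) ≈ 44227
Gain = 20 log₁₀(44227) ≈ 92.91 dB

92.9 dB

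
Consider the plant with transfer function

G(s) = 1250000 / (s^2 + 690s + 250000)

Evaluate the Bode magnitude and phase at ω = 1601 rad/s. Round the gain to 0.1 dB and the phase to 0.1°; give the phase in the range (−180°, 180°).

-6.2 dB, -154.5°

At s = jω = j1601:
quadratic: (j1601)² + 690·j1601 + 250000 = -2313201 + j1104690 → |·| ≈ 2.5634e+06, ∠ ≈ 154.47°
|G| = 1250000 / 2.5634e+06 ≈ 0.48763
Gain = 20 log₁₀(0.48763) ≈ -6.24 dB
∠G = 0.00° − 154.47° = -154.47°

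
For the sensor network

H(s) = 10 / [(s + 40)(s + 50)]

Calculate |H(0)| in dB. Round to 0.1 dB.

-46.0 dB

H(0) = 10 / (40·50) = 0.005
20 log₁₀(0.005) ≈ -46.02 dB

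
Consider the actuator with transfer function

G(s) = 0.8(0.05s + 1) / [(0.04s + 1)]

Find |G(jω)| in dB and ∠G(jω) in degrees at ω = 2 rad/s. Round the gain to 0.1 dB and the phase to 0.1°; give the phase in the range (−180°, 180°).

-1.9 dB, 1.1°

At ω = 2 rad/s:
zero (1 + j2·0.05) = 1 + j0.1 → |·| ≈ 1.005, ∠ ≈ 5.71°
pole (1 + j2·0.04) = 1 + j0.08 → |·| ≈ 1.0032, ∠ ≈ 4.57°
|G| = 0.8 · 1.005 / (1.0032) ≈ 0.80144
Gain = 20 log₁₀(0.80144) ≈ -1.92 dB
∠G = (5.71°) − (4.57°) = 1.14°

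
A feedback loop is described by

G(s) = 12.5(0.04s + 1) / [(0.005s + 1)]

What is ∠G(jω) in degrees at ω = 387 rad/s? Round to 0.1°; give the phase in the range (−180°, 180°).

23.6°

At ω = 387 rad/s:
zero (1 + j387·0.04) = 1 + j15.48 → |·| ≈ 15.512, ∠ ≈ 86.30°
pole (1 + j387·0.005) = 1 + j1.935 → |·| ≈ 2.1781, ∠ ≈ 62.67°
∠G = (86.30°) − (62.67°) = 23.63°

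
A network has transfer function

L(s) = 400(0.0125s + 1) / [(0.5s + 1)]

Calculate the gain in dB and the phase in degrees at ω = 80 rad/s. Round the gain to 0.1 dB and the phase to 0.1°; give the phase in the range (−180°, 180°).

23.0 dB, -43.6°

At ω = 80 rad/s:
zero (1 + j80·0.0125) = 1 + j1 → |·| ≈ 1.4142, ∠ ≈ 45.00°
pole (1 + j80·0.5) = 1 + j40 → |·| ≈ 40.012, ∠ ≈ 88.57°
|L| = 400 · 1.4142 / (40.012) ≈ 14.138
Gain = 20 log₁₀(14.138) ≈ 23.01 dB
∠L = (45.00°) − (88.57°) = -43.57°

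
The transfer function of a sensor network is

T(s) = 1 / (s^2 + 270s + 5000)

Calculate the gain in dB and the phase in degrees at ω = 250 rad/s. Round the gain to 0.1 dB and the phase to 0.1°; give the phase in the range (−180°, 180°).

Substitute s = j250:
Numerator: 1 = 1 + j0
Denominator: (j250)^2 + 270(j250) + 5000 = -57500 + j67500
|N| = √(1² + 0²) ≈ 1, ∠N ≈ 0.00°
|D| = √(57500² + 67500²) ≈ 88671, ∠D ≈ 130.43°
|T| = 1 / 88671 ≈ 1.1278e-05
Gain = 20 log₁₀(1.1278e-05) ≈ -98.96 dB
∠T = 0.00° − 130.43° = -130.43°

-99.0 dB, -130.4°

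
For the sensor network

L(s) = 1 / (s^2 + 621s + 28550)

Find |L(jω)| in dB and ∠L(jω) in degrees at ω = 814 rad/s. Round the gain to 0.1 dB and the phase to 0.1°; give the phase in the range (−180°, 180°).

Substitute s = j814:
Numerator: 1 = 1 + j0
Denominator: (j814)^2 + 621(j814) + 28550 = -634046 + j505494
|N| = √(1² + 0²) ≈ 1, ∠N ≈ 0.00°
|D| = √(634046² + 505494²) ≈ 8.1089e+05, ∠D ≈ 141.44°
|L| = 1 / 8.1089e+05 ≈ 1.2332e-06
Gain = 20 log₁₀(1.2332e-06) ≈ -118.18 dB
∠L = 0.00° − 141.44° = -141.44°

-118.2 dB, -141.4°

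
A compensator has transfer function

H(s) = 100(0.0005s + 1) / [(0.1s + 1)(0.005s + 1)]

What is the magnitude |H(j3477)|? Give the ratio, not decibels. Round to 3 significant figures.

0.0331

At ω = 3477 rad/s:
zero (1 + j3477·0.0005) = 1 + j1.7385 → |·| ≈ 2.0056, ∠ ≈ 60.09°
pole (1 + j3477·0.1) = 1 + j347.7 → |·| ≈ 347.7, ∠ ≈ 89.84°
pole (1 + j3477·0.005) = 1 + j17.385 → |·| ≈ 17.414, ∠ ≈ 86.71°
|H| = 100 · 2.0056 / (347.7 · 17.414) ≈ 0.033124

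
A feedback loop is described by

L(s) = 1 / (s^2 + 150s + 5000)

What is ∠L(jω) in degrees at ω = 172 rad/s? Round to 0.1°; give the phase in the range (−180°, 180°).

-133.6°

Substitute s = j172:
Numerator: 1 = 1 + j0
Denominator: (j172)^2 + 150(j172) + 5000 = -24584 + j25800
|N| = √(1² + 0²) ≈ 1, ∠N ≈ 0.00°
|D| = √(24584² + 25800²) ≈ 35637, ∠D ≈ 133.62°
∠L = 0.00° − 133.62° = -133.62°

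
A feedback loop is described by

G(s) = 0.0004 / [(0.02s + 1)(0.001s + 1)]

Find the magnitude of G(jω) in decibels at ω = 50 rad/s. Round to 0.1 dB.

-71.0 dB

At ω = 50 rad/s:
pole (1 + j50·0.02) = 1 + j1 → |·| ≈ 1.4142, ∠ ≈ 45.00°
pole (1 + j50·0.001) = 1 + j0.05 → |·| ≈ 1.0012, ∠ ≈ 2.86°
|G| = 0.0004 · 1 / (1.4142 · 1.0012) ≈ 0.00028251
Gain = 20 log₁₀(0.00028251) ≈ -70.98 dB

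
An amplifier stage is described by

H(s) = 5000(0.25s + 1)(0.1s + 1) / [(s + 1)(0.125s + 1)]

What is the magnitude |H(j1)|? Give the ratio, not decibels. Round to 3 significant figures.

At ω = 1 rad/s:
zero (1 + j1·0.25) = 1 + j0.25 → |·| ≈ 1.0308, ∠ ≈ 14.04°
zero (1 + j1·0.1) = 1 + j0.1 → |·| ≈ 1.005, ∠ ≈ 5.71°
pole (1 + j1·1) = 1 + j1 → |·| ≈ 1.4142, ∠ ≈ 45.00°
pole (1 + j1·0.125) = 1 + j0.125 → |·| ≈ 1.0078, ∠ ≈ 7.13°
|H| = 5000 · 1.0308 · 1.005 / (1.4142 · 1.0078) ≈ 3634.3

3.63e+03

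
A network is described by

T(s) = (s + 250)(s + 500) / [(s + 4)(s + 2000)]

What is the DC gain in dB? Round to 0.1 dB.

23.9 dB

T(0) = 1·250·500 / (4·2000) = 15.625
20 log₁₀(15.625) ≈ 23.88 dB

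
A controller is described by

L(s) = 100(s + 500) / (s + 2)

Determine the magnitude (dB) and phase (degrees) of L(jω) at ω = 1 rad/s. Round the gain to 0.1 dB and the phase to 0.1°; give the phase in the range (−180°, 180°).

87.0 dB, -26.5°

At s = jω = j1:
zero (s+500): 500 + j1 → |·| = √(500²+1²) = √250001 ≈ 500, ∠ = arctan(1/500) ≈ 0.11°
pole (s+2): 2 + j1 → |·| = √(2²+1²) = √5 ≈ 2.2361, ∠ = arctan(1/2) ≈ 26.57°
|L| = 100 · 500 / 2.2361 ≈ 22360
Gain = 20 log₁₀(22360) ≈ 86.99 dB
∠L = 0.11° − 26.57° = -26.46°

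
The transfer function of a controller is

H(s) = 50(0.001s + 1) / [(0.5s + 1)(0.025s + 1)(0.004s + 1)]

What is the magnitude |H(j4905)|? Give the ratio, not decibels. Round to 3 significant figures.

4.24e-05

At ω = 4905 rad/s:
zero (1 + j4905·0.001) = 1 + j4.905 → |·| ≈ 5.0059, ∠ ≈ 78.48°
pole (1 + j4905·0.5) = 1 + j2452.5 → |·| ≈ 2452.5, ∠ ≈ 89.98°
pole (1 + j4905·0.025) = 1 + j122.625 → |·| ≈ 122.63, ∠ ≈ 89.53°
pole (1 + j4905·0.004) = 1 + j19.62 → |·| ≈ 19.645, ∠ ≈ 87.08°
|H| = 50 · 5.0059 / (2452.5 · 122.63 · 19.645) ≈ 4.2364e-05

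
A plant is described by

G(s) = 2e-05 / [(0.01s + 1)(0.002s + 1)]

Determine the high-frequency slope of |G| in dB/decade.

Each pole contributes −20 dB/decade at high frequency; each zero contributes +20 dB/decade.
Net: 0 zero(s) − 2 pole(s) → -40 dB/decade.

-40 dB/decade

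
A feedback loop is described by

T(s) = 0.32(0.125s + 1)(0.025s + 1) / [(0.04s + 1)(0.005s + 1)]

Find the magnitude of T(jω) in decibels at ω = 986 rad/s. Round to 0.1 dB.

At ω = 986 rad/s:
zero (1 + j986·0.125) = 1 + j123.25 → |·| ≈ 123.25, ∠ ≈ 89.54°
zero (1 + j986·0.025) = 1 + j24.65 → |·| ≈ 24.67, ∠ ≈ 87.68°
pole (1 + j986·0.04) = 1 + j39.44 → |·| ≈ 39.453, ∠ ≈ 88.55°
pole (1 + j986·0.005) = 1 + j4.93 → |·| ≈ 5.0304, ∠ ≈ 78.53°
|T| = 0.32 · 123.25 · 24.67 / (39.453 · 5.0304) ≈ 4.9026
Gain = 20 log₁₀(4.9026) ≈ 13.81 dB

13.8 dB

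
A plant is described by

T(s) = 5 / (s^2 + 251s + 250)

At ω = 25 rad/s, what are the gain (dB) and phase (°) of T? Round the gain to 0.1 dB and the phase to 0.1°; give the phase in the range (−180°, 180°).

-62.0 dB, -93.4°

Substitute s = j25:
Numerator: 5 = 5 + j0
Denominator: (j25)^2 + 251(j25) + 250 = -375 + j6275
|N| = √(5² + 0²) ≈ 5, ∠N ≈ 0.00°
|D| = √(375² + 6275²) ≈ 6286.2, ∠D ≈ 93.42°
|T| = 5 / 6286.2 ≈ 0.00079539
Gain = 20 log₁₀(0.00079539) ≈ -61.99 dB
∠T = 0.00° − 93.42° = -93.42°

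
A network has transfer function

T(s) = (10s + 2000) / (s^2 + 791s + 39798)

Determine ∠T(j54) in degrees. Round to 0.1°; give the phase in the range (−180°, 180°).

-34.1°

Substitute s = j54:
Numerator: 10(j54) + 2000 = 2000 + j540
Denominator: (j54)^2 + 791(j54) + 39798 = 36882 + j42714
|N| = √(2000² + 540²) ≈ 2071.6, ∠N ≈ 15.11°
|D| = √(36882² + 42714²) ≈ 56434, ∠D ≈ 49.19°
∠T = 15.11° − 49.19° = -34.08°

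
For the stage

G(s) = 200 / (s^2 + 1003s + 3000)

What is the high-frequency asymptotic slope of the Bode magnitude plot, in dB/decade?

-40 dB/decade

Each pole contributes −20 dB/decade at high frequency; each zero contributes +20 dB/decade.
Net: 0 zero(s) − 2 pole(s) → -40 dB/decade.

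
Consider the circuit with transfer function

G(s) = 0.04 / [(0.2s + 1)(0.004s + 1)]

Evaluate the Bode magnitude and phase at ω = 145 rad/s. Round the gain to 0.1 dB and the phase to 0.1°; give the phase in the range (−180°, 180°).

-58.5 dB, -118.1°

At ω = 145 rad/s:
pole (1 + j145·0.2) = 1 + j29 → |·| ≈ 29.017, ∠ ≈ 88.03°
pole (1 + j145·0.004) = 1 + j0.58 → |·| ≈ 1.156, ∠ ≈ 30.11°
|G| = 0.04 · 1 / (29.017 · 1.156) ≈ 0.0011925
Gain = 20 log₁₀(0.0011925) ≈ -58.47 dB
∠G = (0°) − (88.03° + 30.11°) = -118.14°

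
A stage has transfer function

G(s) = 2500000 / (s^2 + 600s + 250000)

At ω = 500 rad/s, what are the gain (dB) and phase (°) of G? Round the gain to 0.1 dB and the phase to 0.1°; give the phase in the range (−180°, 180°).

At s = jω = j500:
quadratic: (j500)² + 600·j500 + 250000 = 0 + j300000 → |·| ≈ 3e+05, ∠ ≈ 90.00°
|G| = 2500000 / 3e+05 ≈ 8.3333
Gain = 20 log₁₀(8.3333) ≈ 18.42 dB
∠G = 0.00° − 90.00° = -90.00°

18.4 dB, -90.0°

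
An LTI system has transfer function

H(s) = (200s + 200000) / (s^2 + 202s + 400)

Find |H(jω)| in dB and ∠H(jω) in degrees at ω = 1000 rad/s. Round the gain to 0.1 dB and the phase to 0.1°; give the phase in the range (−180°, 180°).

Substitute s = j1000:
Numerator: 200(j1000) + 200000 = 200000 + j200000
Denominator: (j1000)^2 + 202(j1000) + 400 = -999600 + j202000
|N| = √(200000² + 200000²) ≈ 2.8284e+05, ∠N ≈ 45.00°
|D| = √(999600² + 202000²) ≈ 1.0198e+06, ∠D ≈ 168.58°
|H| = 2.8284e+05 / 1.0198e+06 ≈ 0.27735
Gain = 20 log₁₀(0.27735) ≈ -11.14 dB
∠H = 45.00° − 168.58° = -123.58°

-11.1 dB, -123.6°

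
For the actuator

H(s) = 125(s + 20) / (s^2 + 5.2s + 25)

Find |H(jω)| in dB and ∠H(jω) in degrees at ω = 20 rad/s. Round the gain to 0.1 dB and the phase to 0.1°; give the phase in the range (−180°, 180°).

19.2 dB, -119.5°

At s = jω = j20:
zero (s+20): 20 + j20 → |·| = √(20²+20²) = √800 ≈ 28.284, ∠ = arctan(20/20) ≈ 45.00°
quadratic: (j20)² + 5.2·j20 + 25 = -375 + j104 → |·| ≈ 389.15, ∠ ≈ 164.50°
|H| = 125 · 28.284 / 389.15 ≈ 9.0852
Gain = 20 log₁₀(9.0852) ≈ 19.17 dB
∠H = 45.00° − 164.50° = -119.50°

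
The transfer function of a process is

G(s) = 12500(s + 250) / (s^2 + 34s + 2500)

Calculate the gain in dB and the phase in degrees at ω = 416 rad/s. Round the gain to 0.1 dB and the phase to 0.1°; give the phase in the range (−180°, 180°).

At s = jω = j416:
zero (s+250): 250 + j416 → |·| = √(250²+416²) = √235556 ≈ 485.34, ∠ = arctan(416/250) ≈ 59.00°
quadratic: (j416)² + 34·j416 + 2500 = -170556 + j14144 → |·| ≈ 1.7114e+05, ∠ ≈ 175.26°
|G| = 12500 · 485.34 / 1.7114e+05 ≈ 35.449
Gain = 20 log₁₀(35.449) ≈ 30.99 dB
∠G = 59.00° − 175.26° = -116.26°

31.0 dB, -116.3°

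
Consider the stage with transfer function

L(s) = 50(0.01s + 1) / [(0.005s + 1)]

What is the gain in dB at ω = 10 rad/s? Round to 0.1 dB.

At ω = 10 rad/s:
zero (1 + j10·0.01) = 1 + j0.1 → |·| ≈ 1.005, ∠ ≈ 5.71°
pole (1 + j10·0.005) = 1 + j0.05 → |·| ≈ 1.0012, ∠ ≈ 2.86°
|L| = 50 · 1.005 / (1.0012) ≈ 50.19
Gain = 20 log₁₀(50.19) ≈ 34.01 dB

34.0 dB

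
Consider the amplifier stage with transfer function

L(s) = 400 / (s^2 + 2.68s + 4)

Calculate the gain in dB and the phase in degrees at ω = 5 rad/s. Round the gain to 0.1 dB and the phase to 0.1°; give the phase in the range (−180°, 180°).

At s = jω = j5:
quadratic: (j5)² + 2.68·j5 + 4 = -21 + j13.4 → |·| ≈ 24.911, ∠ ≈ 147.46°
|L| = 400 / 24.911 ≈ 16.057
Gain = 20 log₁₀(16.057) ≈ 24.11 dB
∠L = 0.00° − 147.46° = -147.46°

24.1 dB, -147.5°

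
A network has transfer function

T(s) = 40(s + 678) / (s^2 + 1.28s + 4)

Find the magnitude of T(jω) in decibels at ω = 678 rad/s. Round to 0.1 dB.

-21.6 dB

At s = jω = j678:
zero (s+678): 678 + j678 → |·| = √(678²+678²) = √919368 ≈ 958.84, ∠ = arctan(678/678) ≈ 45.00°
quadratic: (j678)² + 1.28·j678 + 4 = -459680 + j867.84 → |·| ≈ 4.5968e+05, ∠ ≈ 179.89°
|T| = 40 · 958.84 / 4.5968e+05 ≈ 0.083435
Gain = 20 log₁₀(0.083435) ≈ -21.57 dB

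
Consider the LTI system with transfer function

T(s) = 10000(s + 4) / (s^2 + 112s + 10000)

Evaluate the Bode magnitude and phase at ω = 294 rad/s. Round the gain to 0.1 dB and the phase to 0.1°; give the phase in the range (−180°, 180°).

31.0 dB, -67.5°

At s = jω = j294:
zero (s+4): 4 + j294 → |·| = √(4²+294²) = √86452 ≈ 294.03, ∠ = arctan(294/4) ≈ 89.22°
quadratic: (j294)² + 112·j294 + 10000 = -76436 + j32928 → |·| ≈ 83227, ∠ ≈ 156.69°
|T| = 10000 · 294.03 / 83227 ≈ 35.329
Gain = 20 log₁₀(35.329) ≈ 30.96 dB
∠T = 89.22° − 156.69° = -67.47°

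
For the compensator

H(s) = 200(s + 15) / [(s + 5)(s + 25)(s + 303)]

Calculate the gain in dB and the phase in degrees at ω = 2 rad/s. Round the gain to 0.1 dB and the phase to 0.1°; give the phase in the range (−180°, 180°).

-22.6 dB, -19.2°

At s = jω = j2:
zero (s+15): 15 + j2 → |·| = √(15²+2²) = √229 ≈ 15.133, ∠ = arctan(2/15) ≈ 7.59°
pole (s+5): 5 + j2 → |·| = √(5²+2²) = √29 ≈ 5.3852, ∠ = arctan(2/5) ≈ 21.80°
pole (s+25): 25 + j2 → |·| = √(25²+2²) = √629 ≈ 25.08, ∠ = arctan(2/25) ≈ 4.57°
pole (s+303): 303 + j2 → |·| = √(303²+2²) = √91813 ≈ 303.01, ∠ = arctan(2/303) ≈ 0.38°
|H| = 200 · 15.133 / 40925 ≈ 0.073955
Gain = 20 log₁₀(0.073955) ≈ -22.62 dB
∠H = 7.59° − 26.75° = -19.16°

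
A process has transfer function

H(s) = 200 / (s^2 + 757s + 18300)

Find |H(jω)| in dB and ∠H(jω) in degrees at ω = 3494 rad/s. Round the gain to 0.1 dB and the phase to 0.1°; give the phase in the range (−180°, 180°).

-95.9 dB, -167.8°

Substitute s = j3494:
Numerator: 200 = 200 + j0
Denominator: (j3494)^2 + 757(j3494) + 18300 = -12189736 + j2644958
|N| = √(200² + 0²) ≈ 200, ∠N ≈ 0.00°
|D| = √(12189736² + 2644958²) ≈ 1.2473e+07, ∠D ≈ 167.76°
|H| = 200 / 1.2473e+07 ≈ 1.6035e-05
Gain = 20 log₁₀(1.6035e-05) ≈ -95.90 dB
∠H = 0.00° − 167.76° = -167.76°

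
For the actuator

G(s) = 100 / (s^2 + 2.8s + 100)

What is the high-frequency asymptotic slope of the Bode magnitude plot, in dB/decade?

-40 dB/decade

Each pole contributes −20 dB/decade at high frequency; each zero contributes +20 dB/decade.
Net: 0 zero(s) − 2 pole(s) → -40 dB/decade.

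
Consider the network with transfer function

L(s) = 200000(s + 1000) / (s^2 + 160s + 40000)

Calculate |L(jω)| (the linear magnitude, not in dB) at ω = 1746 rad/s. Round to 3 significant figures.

133

At s = jω = j1746:
zero (s+1000): 1000 + j1746 → |·| = √(1000²+1746²) = √4048516 ≈ 2012.1, ∠ = arctan(1746/1000) ≈ 60.20°
quadratic: (j1746)² + 160·j1746 + 40000 = -3008516 + j279360 → |·| ≈ 3.0215e+06, ∠ ≈ 174.69°
|L| = 200000 · 2012.1 / 3.0215e+06 ≈ 133.19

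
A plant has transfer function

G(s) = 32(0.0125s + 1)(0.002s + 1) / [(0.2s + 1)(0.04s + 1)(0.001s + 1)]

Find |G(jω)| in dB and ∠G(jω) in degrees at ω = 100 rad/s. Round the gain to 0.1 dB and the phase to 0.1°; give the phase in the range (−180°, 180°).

At ω = 100 rad/s:
zero (1 + j100·0.0125) = 1 + j1.25 → |·| ≈ 1.6008, ∠ ≈ 51.34°
zero (1 + j100·0.002) = 1 + j0.2 → |·| ≈ 1.0198, ∠ ≈ 11.31°
pole (1 + j100·0.2) = 1 + j20 → |·| ≈ 20.025, ∠ ≈ 87.14°
pole (1 + j100·0.04) = 1 + j4 → |·| ≈ 4.1231, ∠ ≈ 75.96°
pole (1 + j100·0.001) = 1 + j0.1 → |·| ≈ 1.005, ∠ ≈ 5.71°
|G| = 32 · 1.6008 · 1.0198 / (20.025 · 4.1231 · 1.005) ≈ 0.62956
Gain = 20 log₁₀(0.62956) ≈ -4.02 dB
∠G = (51.34° + 11.31°) − (87.14° + 75.96° + 5.71°) = -106.16°

-4.0 dB, -106.2°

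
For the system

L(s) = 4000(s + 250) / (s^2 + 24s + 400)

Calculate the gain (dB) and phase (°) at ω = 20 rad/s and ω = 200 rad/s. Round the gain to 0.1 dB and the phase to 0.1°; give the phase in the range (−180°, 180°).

At s = jω = j20:
zero (s+250): 250 + j20 → |·| = √(250²+20²) = √62900 ≈ 250.8, ∠ = arctan(20/250) ≈ 4.57°
quadratic: (j20)² + 24·j20 + 400 = 0 + j480 → |·| ≈ 480, ∠ ≈ 90.00°
|L| = 4000 · 250.8 / 480 ≈ 2090
Gain = 20 log₁₀(2090) ≈ 66.40 dB
∠L = 4.57° − 90.00° = -85.43°

At s = jω = j200:
zero (s+250): 250 + j200 → |·| = √(250²+200²) = √102500 ≈ 320.16, ∠ = arctan(200/250) ≈ 38.66°
quadratic: (j200)² + 24·j200 + 400 = -39600 + j4800 → |·| ≈ 39890, ∠ ≈ 173.09°
|L| = 4000 · 320.16 / 39890 ≈ 32.104
Gain = 20 log₁₀(32.104) ≈ 30.13 dB
∠L = 38.66° − 173.09° = -134.43°

ω = 20: 66.4 dB, -85.4°; ω = 200: 30.1 dB, -134.4°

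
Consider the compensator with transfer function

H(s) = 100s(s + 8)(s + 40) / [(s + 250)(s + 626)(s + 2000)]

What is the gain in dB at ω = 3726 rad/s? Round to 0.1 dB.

At s = jω = j3726:
zero (s+8): 8 + j3726 → |·| = √(8²+3726²) = √13883140 ≈ 3726, ∠ = arctan(3726/8) ≈ 89.88°
zero (s+40): 40 + j3726 → |·| = √(40²+3726²) = √13884676 ≈ 3726.2, ∠ = arctan(3726/40) ≈ 89.38°
zero at origin: s = j3726 → |·| = 3726, ∠ = 90.00°
pole (s+250): 250 + j3726 → |·| = √(250²+3726²) = √13945576 ≈ 3734.4, ∠ = arctan(3726/250) ≈ 86.16°
pole (s+626): 626 + j3726 → |·| = √(626²+3726²) = √14274952 ≈ 3778.2, ∠ = arctan(3726/626) ≈ 80.46°
pole (s+2000): 2000 + j3726 → |·| = √(2000²+3726²) = √17883076 ≈ 4228.8, ∠ = arctan(3726/2000) ≈ 61.77°
|H| = 100 · 5.1731e+10 / 5.9665e+10 ≈ 86.702
Gain = 20 log₁₀(86.702) ≈ 38.76 dB

38.8 dB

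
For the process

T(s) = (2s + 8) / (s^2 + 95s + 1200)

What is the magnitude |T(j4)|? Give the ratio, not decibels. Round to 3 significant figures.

Substitute s = j4:
Numerator: 2(j4) + 8 = 8 + j8
Denominator: (j4)^2 + 95(j4) + 1200 = 1184 + j380
|N| = √(8² + 8²) ≈ 11.314, ∠N ≈ 45.00°
|D| = √(1184² + 380²) ≈ 1243.5, ∠D ≈ 17.79°
|T| = 11.314 / 1243.5 ≈ 0.0090985

0.00910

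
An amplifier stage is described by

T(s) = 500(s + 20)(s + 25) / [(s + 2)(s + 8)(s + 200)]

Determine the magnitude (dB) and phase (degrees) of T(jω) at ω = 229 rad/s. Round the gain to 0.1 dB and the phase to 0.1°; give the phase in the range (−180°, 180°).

4.4 dB, -57.6°

At s = jω = j229:
zero (s+20): 20 + j229 → |·| = √(20²+229²) = √52841 ≈ 229.87, ∠ = arctan(229/20) ≈ 85.01°
zero (s+25): 25 + j229 → |·| = √(25²+229²) = √53066 ≈ 230.36, ∠ = arctan(229/25) ≈ 83.77°
pole (s+2): 2 + j229 → |·| = √(2²+229²) = √52445 ≈ 229.01, ∠ = arctan(229/2) ≈ 89.50°
pole (s+8): 8 + j229 → |·| = √(8²+229²) = √52505 ≈ 229.14, ∠ = arctan(229/8) ≈ 88.00°
pole (s+200): 200 + j229 → |·| = √(200²+229²) = √92441 ≈ 304.04, ∠ = arctan(229/200) ≈ 48.87°
|T| = 500 · 52953 / 1.5955e+07 ≈ 1.6594
Gain = 20 log₁₀(1.6594) ≈ 4.40 dB
∠T = 168.78° − 226.37° = -57.59°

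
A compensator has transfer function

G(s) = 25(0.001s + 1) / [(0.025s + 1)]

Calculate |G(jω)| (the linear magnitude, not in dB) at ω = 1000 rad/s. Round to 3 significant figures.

1.41

At ω = 1000 rad/s:
zero (1 + j1000·0.001) = 1 + j1 → |·| ≈ 1.4142, ∠ ≈ 45.00°
pole (1 + j1000·0.025) = 1 + j25 → |·| ≈ 25.02, ∠ ≈ 87.71°
|G| = 25 · 1.4142 / (25.02) ≈ 1.4131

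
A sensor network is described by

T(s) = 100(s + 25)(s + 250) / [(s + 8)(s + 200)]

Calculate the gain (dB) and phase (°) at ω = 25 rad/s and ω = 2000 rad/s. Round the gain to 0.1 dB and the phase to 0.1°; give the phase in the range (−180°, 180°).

ω = 25: 44.5 dB, -28.7°; ω = 2000: 40.0 dB, -1.9°

At s = jω = j25:
zero (s+25): 25 + j25 → |·| = √(25²+25²) = √1250 ≈ 35.355, ∠ = arctan(25/25) ≈ 45.00°
zero (s+250): 250 + j25 → |·| = √(250²+25²) = √63125 ≈ 251.25, ∠ = arctan(25/250) ≈ 5.71°
pole (s+8): 8 + j25 → |·| = √(8²+25²) = √689 ≈ 26.249, ∠ = arctan(25/8) ≈ 72.26°
pole (s+200): 200 + j25 → |·| = √(200²+25²) = √40625 ≈ 201.56, ∠ = arctan(25/200) ≈ 7.13°
|T| = 100 · 8882.9 / 5290.7 ≈ 167.9
Gain = 20 log₁₀(167.9) ≈ 44.50 dB
∠T = 50.71° − 79.39° = -28.68°

At s = jω = j2000:
zero (s+25): 25 + j2000 → |·| = √(25²+2000²) = √4000625 ≈ 2000.2, ∠ = arctan(2000/25) ≈ 89.28°
zero (s+250): 250 + j2000 → |·| = √(250²+2000²) = √4062500 ≈ 2015.6, ∠ = arctan(2000/250) ≈ 82.87°
pole (s+8): 8 + j2000 → |·| = √(8²+2000²) = √4000064 ≈ 2000, ∠ = arctan(2000/8) ≈ 89.77°
pole (s+200): 200 + j2000 → |·| = √(200²+2000²) = √4040000 ≈ 2010, ∠ = arctan(2000/200) ≈ 84.29°
|T| = 100 · 4.0316e+06 / 4.02e+06 ≈ 100.29
Gain = 20 log₁₀(100.29) ≈ 40.03 dB
∠T = 172.15° − 174.06° = -1.91°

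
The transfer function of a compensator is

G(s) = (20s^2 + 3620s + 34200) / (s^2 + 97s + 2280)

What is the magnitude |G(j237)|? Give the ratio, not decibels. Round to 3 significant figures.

23.7

Substitute s = j237:
Numerator: 20(j237)^2 + 3620(j237) + 34200 = -1089180 + j857940
Denominator: (j237)^2 + 97(j237) + 2280 = -53889 + j22989
|N| = √(1089180² + 857940²) ≈ 1.3865e+06, ∠N ≈ 141.77°
|D| = √(53889² + 22989²) ≈ 58588, ∠D ≈ 156.90°
|G| = 1.3865e+06 / 58588 ≈ 23.665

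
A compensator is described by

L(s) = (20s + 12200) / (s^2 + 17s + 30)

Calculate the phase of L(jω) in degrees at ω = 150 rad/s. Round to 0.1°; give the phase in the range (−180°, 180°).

-159.7°

Substitute s = j150:
Numerator: 20(j150) + 12200 = 12200 + j3000
Denominator: (j150)^2 + 17(j150) + 30 = -22470 + j2550
|N| = √(12200² + 3000²) ≈ 12563, ∠N ≈ 13.82°
|D| = √(22470² + 2550²) ≈ 22614, ∠D ≈ 173.53°
∠L = 13.82° − 173.53° = -159.71°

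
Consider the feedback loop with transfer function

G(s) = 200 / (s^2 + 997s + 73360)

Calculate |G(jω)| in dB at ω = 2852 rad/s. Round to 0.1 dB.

-92.6 dB

Substitute s = j2852:
Numerator: 200 = 200 + j0
Denominator: (j2852)^2 + 997(j2852) + 73360 = -8060544 + j2843444
|N| = √(200² + 0²) ≈ 200, ∠N ≈ 0.00°
|D| = √(8060544² + 2843444²) ≈ 8.5474e+06, ∠D ≈ 160.57°
|G| = 200 / 8.5474e+06 ≈ 2.3399e-05
Gain = 20 log₁₀(2.3399e-05) ≈ -92.62 dB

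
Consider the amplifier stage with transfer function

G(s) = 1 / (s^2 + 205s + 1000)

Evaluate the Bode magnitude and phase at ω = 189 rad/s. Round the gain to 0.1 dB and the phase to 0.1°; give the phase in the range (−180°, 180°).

-94.3 dB, -131.9°

Substitute s = j189:
Numerator: 1 = 1 + j0
Denominator: (j189)^2 + 205(j189) + 1000 = -34721 + j38745
|N| = √(1² + 0²) ≈ 1, ∠N ≈ 0.00°
|D| = √(34721² + 38745²) ≈ 52026, ∠D ≈ 131.86°
|G| = 1 / 52026 ≈ 1.9221e-05
Gain = 20 log₁₀(1.9221e-05) ≈ -94.32 dB
∠G = 0.00° − 131.86° = -131.86°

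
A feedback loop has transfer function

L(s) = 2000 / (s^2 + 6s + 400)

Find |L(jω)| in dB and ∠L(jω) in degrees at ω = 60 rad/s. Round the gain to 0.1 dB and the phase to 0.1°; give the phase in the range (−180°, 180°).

-4.1 dB, -173.6°

At s = jω = j60:
quadratic: (j60)² + 6·j60 + 400 = -3200 + j360 → |·| ≈ 3220.2, ∠ ≈ 173.58°
|L| = 2000 / 3220.2 ≈ 0.62108
Gain = 20 log₁₀(0.62108) ≈ -4.14 dB
∠L = 0.00° − 173.58° = -173.58°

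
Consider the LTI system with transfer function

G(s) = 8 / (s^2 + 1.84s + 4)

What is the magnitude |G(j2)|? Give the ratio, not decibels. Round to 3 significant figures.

2.17

At s = jω = j2:
quadratic: (j2)² + 1.84·j2 + 4 = 0 + j3.68 → |·| ≈ 3.68, ∠ ≈ 90.00°
|G| = 8 / 3.68 ≈ 2.1739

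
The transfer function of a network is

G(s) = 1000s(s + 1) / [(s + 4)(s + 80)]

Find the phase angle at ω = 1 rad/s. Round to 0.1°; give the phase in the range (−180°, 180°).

At s = jω = j1:
zero (s+1): 1 + j1 → |·| = √(1²+1²) = √2 ≈ 1.4142, ∠ = arctan(1/1) ≈ 45.00°
zero at origin: s = j1 → |·| = 1, ∠ = 90.00°
pole (s+4): 4 + j1 → |·| = √(4²+1²) = √17 ≈ 4.1231, ∠ = arctan(1/4) ≈ 14.04°
pole (s+80): 80 + j1 → |·| = √(80²+1²) = √6401 ≈ 80.006, ∠ = arctan(1/80) ≈ 0.72°
∠G = 135.00° − 14.76° = 120.24°

120.2°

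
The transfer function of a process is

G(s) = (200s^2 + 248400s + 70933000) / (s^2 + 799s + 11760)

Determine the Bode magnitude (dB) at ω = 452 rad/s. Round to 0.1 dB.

49.1 dB

Substitute s = j452:
Numerator: 200(j452)^2 + 248400(j452) + 70933000 = 30072200 + j112276800
Denominator: (j452)^2 + 799(j452) + 11760 = -192544 + j361148
|N| = √(30072200² + 112276800²) ≈ 1.1623e+08, ∠N ≈ 75.01°
|D| = √(192544² + 361148²) ≈ 4.0927e+05, ∠D ≈ 118.06°
|G| = 1.1623e+08 / 4.0927e+05 ≈ 283.99
Gain = 20 log₁₀(283.99) ≈ 49.07 dB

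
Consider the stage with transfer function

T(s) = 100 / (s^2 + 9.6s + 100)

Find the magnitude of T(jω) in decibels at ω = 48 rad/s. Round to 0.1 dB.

At s = jω = j48:
quadratic: (j48)² + 9.6·j48 + 100 = -2204 + j460.8 → |·| ≈ 2251.7, ∠ ≈ 168.19°
|T| = 100 / 2251.7 ≈ 0.044411
Gain = 20 log₁₀(0.044411) ≈ -27.05 dB

-27.1 dB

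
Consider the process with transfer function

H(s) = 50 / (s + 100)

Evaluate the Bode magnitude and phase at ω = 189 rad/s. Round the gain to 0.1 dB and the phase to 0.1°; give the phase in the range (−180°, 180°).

-12.6 dB, -62.1°

Substitute s = j189:
Numerator: 50 = 50 + j0
Denominator: (j189) + 100 = 100 + j189
|N| = √(50² + 0²) ≈ 50, ∠N ≈ 0.00°
|D| = √(100² + 189²) ≈ 213.82, ∠D ≈ 62.12°
|H| = 50 / 213.82 ≈ 0.23384
Gain = 20 log₁₀(0.23384) ≈ -12.62 dB
∠H = 0.00° − 62.12° = -62.12°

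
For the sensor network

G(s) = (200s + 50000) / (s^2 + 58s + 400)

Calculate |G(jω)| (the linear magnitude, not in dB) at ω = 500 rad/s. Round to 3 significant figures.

0.445

Substitute s = j500:
Numerator: 200(j500) + 50000 = 50000 + j100000
Denominator: (j500)^2 + 58(j500) + 400 = -249600 + j29000
|N| = √(50000² + 100000²) ≈ 1.118e+05, ∠N ≈ 63.43°
|D| = √(249600² + 29000²) ≈ 2.5128e+05, ∠D ≈ 173.37°
|G| = 1.118e+05 / 2.5128e+05 ≈ 0.44492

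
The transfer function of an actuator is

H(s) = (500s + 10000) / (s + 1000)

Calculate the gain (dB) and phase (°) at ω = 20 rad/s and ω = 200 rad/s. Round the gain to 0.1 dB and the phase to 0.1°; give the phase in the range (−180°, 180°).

Substitute s = j20:
Numerator: 500(j20) + 10000 = 10000 + j10000
Denominator: (j20) + 1000 = 1000 + j20
|N| = √(10000² + 10000²) ≈ 14142, ∠N ≈ 45.00°
|D| = √(1000² + 20²) ≈ 1000.2, ∠D ≈ 1.15°
|H| = 14142 / 1000.2 ≈ 14.139
Gain = 20 log₁₀(14.139) ≈ 23.01 dB
∠H = 45.00° − 1.15° = 43.85°

Substitute s = j200:
Numerator: 500(j200) + 10000 = 10000 + j100000
Denominator: (j200) + 1000 = 1000 + j200
|N| = √(10000² + 100000²) ≈ 1.005e+05, ∠N ≈ 84.29°
|D| = √(1000² + 200²) ≈ 1019.8, ∠D ≈ 11.31°
|H| = 1.005e+05 / 1019.8 ≈ 98.549
Gain = 20 log₁₀(98.549) ≈ 39.87 dB
∠H = 84.29° − 11.31° = 72.98°

ω = 20: 23.0 dB, 43.9°; ω = 200: 39.9 dB, 73.0°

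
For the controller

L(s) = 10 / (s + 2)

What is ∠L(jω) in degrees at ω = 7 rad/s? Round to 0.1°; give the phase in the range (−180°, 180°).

At s = jω = j7:
pole (s+2): 2 + j7 → |·| = √(2²+7²) = √53 ≈ 7.2801, ∠ = arctan(7/2) ≈ 74.05°
∠L = 0.00° − 74.05° = -74.05°

-74.1°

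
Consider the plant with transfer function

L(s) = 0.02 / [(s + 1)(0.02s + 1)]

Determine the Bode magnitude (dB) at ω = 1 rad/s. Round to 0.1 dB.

-37.0 dB

At ω = 1 rad/s:
pole (1 + j1·1) = 1 + j1 → |·| ≈ 1.4142, ∠ ≈ 45.00°
pole (1 + j1·0.02) = 1 + j0.02 → |·| ≈ 1.0002, ∠ ≈ 1.15°
|L| = 0.02 · 1 / (1.4142 · 1.0002) ≈ 0.014139
Gain = 20 log₁₀(0.014139) ≈ -36.99 dB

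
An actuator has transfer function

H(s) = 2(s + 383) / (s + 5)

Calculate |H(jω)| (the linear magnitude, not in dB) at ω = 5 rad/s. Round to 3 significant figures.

108

At s = jω = j5:
zero (s+383): 383 + j5 → |·| = √(383²+5²) = √146714 ≈ 383.03, ∠ = arctan(5/383) ≈ 0.75°
pole (s+5): 5 + j5 → |·| = √(5²+5²) = √50 ≈ 7.0711, ∠ = arctan(5/5) ≈ 45.00°
|H| = 2 · 383.03 / 7.0711 ≈ 108.34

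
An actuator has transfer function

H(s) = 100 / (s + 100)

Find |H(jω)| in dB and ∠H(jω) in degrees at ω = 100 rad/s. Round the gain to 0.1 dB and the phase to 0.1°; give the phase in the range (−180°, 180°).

At s = jω = j100:
pole (s+100): 100 + j100 → |·| = √(100²+100²) = √20000 ≈ 141.42, ∠ = arctan(100/100) ≈ 45.00°
|H| = 100 / 141.42 ≈ 0.70711
Gain = 20 log₁₀(0.70711) ≈ -3.01 dB
∠H = 0.00° − 45.00° = -45.00°

-3.0 dB, -45.0°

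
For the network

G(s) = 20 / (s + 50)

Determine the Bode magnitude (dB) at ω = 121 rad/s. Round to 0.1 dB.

-16.3 dB

At s = jω = j121:
pole (s+50): 50 + j121 → |·| = √(50²+121²) = √17141 ≈ 130.92, ∠ = arctan(121/50) ≈ 67.55°
|G| = 20 / 130.92 ≈ 0.15277
Gain = 20 log₁₀(0.15277) ≈ -16.32 dB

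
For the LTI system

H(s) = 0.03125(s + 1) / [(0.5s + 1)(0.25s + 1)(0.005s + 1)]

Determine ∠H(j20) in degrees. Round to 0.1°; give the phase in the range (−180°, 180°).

At ω = 20 rad/s:
zero (1 + j20·1) = 1 + j20 → |·| ≈ 20.025, ∠ ≈ 87.14°
pole (1 + j20·0.5) = 1 + j10 → |·| ≈ 10.05, ∠ ≈ 84.29°
pole (1 + j20·0.25) = 1 + j5 → |·| ≈ 5.099, ∠ ≈ 78.69°
pole (1 + j20·0.005) = 1 + j0.1 → |·| ≈ 1.005, ∠ ≈ 5.71°
∠H = (87.14°) − (84.29° + 78.69° + 5.71°) = -81.55°

-81.6°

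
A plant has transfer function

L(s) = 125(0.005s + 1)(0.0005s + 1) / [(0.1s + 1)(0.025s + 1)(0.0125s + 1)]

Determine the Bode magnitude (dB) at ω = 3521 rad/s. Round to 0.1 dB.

-49.7 dB

At ω = 3521 rad/s:
zero (1 + j3521·0.005) = 1 + j17.605 → |·| ≈ 17.633, ∠ ≈ 86.75°
zero (1 + j3521·0.0005) = 1 + j1.7605 → |·| ≈ 2.0247, ∠ ≈ 60.40°
pole (1 + j3521·0.1) = 1 + j352.1 → |·| ≈ 352.1, ∠ ≈ 89.84°
pole (1 + j3521·0.025) = 1 + j88.025 → |·| ≈ 88.031, ∠ ≈ 89.35°
pole (1 + j3521·0.0125) = 1 + j44.0125 → |·| ≈ 44.024, ∠ ≈ 88.70°
|L| = 125 · 17.633 · 2.0247 / (352.1 · 88.031 · 44.024) ≈ 0.0032704
Gain = 20 log₁₀(0.0032704) ≈ -49.71 dB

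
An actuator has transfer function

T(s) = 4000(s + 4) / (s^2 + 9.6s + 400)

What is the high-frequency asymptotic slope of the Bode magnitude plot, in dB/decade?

Each pole contributes −20 dB/decade at high frequency; each zero contributes +20 dB/decade.
Net: 1 zero(s) − 2 pole(s) → -20 dB/decade.

-20 dB/decade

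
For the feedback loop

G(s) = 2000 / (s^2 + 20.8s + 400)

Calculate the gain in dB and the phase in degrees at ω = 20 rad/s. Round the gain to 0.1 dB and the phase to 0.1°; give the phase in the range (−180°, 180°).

At s = jω = j20:
quadratic: (j20)² + 20.8·j20 + 400 = 0 + j416 → |·| ≈ 416, ∠ ≈ 90.00°
|G| = 2000 / 416 ≈ 4.8077
Gain = 20 log₁₀(4.8077) ≈ 13.64 dB
∠G = 0.00° − 90.00° = -90.00°

13.6 dB, -90.0°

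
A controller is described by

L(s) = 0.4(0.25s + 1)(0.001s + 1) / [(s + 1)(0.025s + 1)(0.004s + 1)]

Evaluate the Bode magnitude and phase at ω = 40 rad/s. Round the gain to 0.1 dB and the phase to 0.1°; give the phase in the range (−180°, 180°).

-23.1 dB, -56.1°

At ω = 40 rad/s:
zero (1 + j40·0.25) = 1 + j10 → |·| ≈ 10.05, ∠ ≈ 84.29°
zero (1 + j40·0.001) = 1 + j0.04 → |·| ≈ 1.0008, ∠ ≈ 2.29°
pole (1 + j40·1) = 1 + j40 → |·| ≈ 40.012, ∠ ≈ 88.57°
pole (1 + j40·0.025) = 1 + j1 → |·| ≈ 1.4142, ∠ ≈ 45.00°
pole (1 + j40·0.004) = 1 + j0.16 → |·| ≈ 1.0127, ∠ ≈ 9.09°
|L| = 0.4 · 10.05 · 1.0008 / (40.012 · 1.4142 · 1.0127) ≈ 0.070209
Gain = 20 log₁₀(0.070209) ≈ -23.07 dB
∠L = (84.29° + 2.29°) − (88.57° + 45.00° + 9.09°) = -56.08°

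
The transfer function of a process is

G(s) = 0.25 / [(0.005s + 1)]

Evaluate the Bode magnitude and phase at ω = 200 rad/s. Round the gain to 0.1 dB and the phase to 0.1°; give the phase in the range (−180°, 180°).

At ω = 200 rad/s:
pole (1 + j200·0.005) = 1 + j1 → |·| ≈ 1.4142, ∠ ≈ 45.00°
|G| = 0.25 · 1 / (1.4142) ≈ 0.17678
Gain = 20 log₁₀(0.17678) ≈ -15.05 dB
∠G = (0°) − (45.00°) = -45.00°

-15.1 dB, -45.0°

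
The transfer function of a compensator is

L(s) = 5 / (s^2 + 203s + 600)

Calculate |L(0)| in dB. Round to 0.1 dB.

-41.6 dB

L(0) = 5 / 600 ≈ 0.0083333
20 log₁₀(0.0083333) ≈ -41.58 dB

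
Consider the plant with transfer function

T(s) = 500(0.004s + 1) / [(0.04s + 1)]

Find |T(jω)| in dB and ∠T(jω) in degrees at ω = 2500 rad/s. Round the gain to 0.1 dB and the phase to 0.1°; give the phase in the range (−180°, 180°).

34.0 dB, -5.1°

At ω = 2500 rad/s:
zero (1 + j2500·0.004) = 1 + j10 → |·| ≈ 10.05, ∠ ≈ 84.29°
pole (1 + j2500·0.04) = 1 + j100 → |·| ≈ 100, ∠ ≈ 89.43°
|T| = 500 · 10.05 / (100) ≈ 50.25
Gain = 20 log₁₀(50.25) ≈ 34.02 dB
∠T = (84.29°) − (89.43°) = -5.14°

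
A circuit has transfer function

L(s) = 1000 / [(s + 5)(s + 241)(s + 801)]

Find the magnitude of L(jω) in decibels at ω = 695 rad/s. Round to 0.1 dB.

At s = jω = j695:
pole (s+5): 5 + j695 → |·| = √(5²+695²) = √483050 ≈ 695.02, ∠ = arctan(695/5) ≈ 89.59°
pole (s+241): 241 + j695 → |·| = √(241²+695²) = √541106 ≈ 735.6, ∠ = arctan(695/241) ≈ 70.88°
pole (s+801): 801 + j695 → |·| = √(801²+695²) = √1124626 ≈ 1060.5, ∠ = arctan(695/801) ≈ 40.95°
|L| = 1000 / 5.4219e+08 ≈ 1.8444e-06
Gain = 20 log₁₀(1.8444e-06) ≈ -114.68 dB

-114.7 dB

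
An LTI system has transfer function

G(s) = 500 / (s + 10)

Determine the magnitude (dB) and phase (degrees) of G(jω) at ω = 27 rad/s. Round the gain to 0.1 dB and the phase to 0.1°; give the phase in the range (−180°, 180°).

24.8 dB, -69.7°

At s = jω = j27:
pole (s+10): 10 + j27 → |·| = √(10²+27²) = √829 ≈ 28.792, ∠ = arctan(27/10) ≈ 69.68°
|G| = 500 / 28.792 ≈ 17.366
Gain = 20 log₁₀(17.366) ≈ 24.79 dB
∠G = 0.00° − 69.68° = -69.68°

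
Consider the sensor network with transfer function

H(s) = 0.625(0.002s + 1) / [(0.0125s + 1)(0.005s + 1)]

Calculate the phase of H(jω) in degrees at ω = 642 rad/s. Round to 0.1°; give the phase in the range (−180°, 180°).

-103.5°

At ω = 642 rad/s:
zero (1 + j642·0.002) = 1 + j1.284 → |·| ≈ 1.6275, ∠ ≈ 52.09°
pole (1 + j642·0.0125) = 1 + j8.025 → |·| ≈ 8.0871, ∠ ≈ 82.90°
pole (1 + j642·0.005) = 1 + j3.21 → |·| ≈ 3.3622, ∠ ≈ 72.70°
∠H = (52.09°) − (82.90° + 72.70°) = -103.51°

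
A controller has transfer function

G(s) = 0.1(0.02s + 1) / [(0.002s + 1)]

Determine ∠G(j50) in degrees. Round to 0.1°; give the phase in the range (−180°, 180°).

39.3°

At ω = 50 rad/s:
zero (1 + j50·0.02) = 1 + j1 → |·| ≈ 1.4142, ∠ ≈ 45.00°
pole (1 + j50·0.002) = 1 + j0.1 → |·| ≈ 1.005, ∠ ≈ 5.71°
∠G = (45.00°) − (5.71°) = 39.29°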